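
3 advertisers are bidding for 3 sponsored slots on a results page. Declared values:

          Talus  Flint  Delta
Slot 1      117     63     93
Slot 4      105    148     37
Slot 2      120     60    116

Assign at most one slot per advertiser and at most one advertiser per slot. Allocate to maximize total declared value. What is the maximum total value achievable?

Optimal: Talus→Slot 1 ($117), Flint→Slot 4 ($148), Delta→Slot 2 ($116) — total 117+148+116 = $381.
Max-entry greedy (repeatedly take the single best remaining cell) gives $361, worse by 20.
Next-best assignment: Talus→Slot 2, Flint→Slot 4, Delta→Slot 1 = $361.
Checked against all permutations: $381 is optimal.

Max total: $381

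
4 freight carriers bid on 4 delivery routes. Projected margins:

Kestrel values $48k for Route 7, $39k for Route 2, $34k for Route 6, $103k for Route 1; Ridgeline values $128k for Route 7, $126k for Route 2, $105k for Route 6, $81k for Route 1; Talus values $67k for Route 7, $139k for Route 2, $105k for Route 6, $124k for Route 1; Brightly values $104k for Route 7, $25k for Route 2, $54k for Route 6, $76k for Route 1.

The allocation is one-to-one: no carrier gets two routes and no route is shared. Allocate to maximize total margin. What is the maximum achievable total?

Optimal: Kestrel→Route 1 ($103k), Ridgeline→Route 6 ($105k), Talus→Route 2 ($139k), Brightly→Route 7 ($104k) — total 103+105+139+104 = $451k.
Row-greedy (each carrier in turn takes its best remaining route) gives $424k, worse by 27.
Next-best assignment: Kestrel→Route 1, Ridgeline→Route 2, Talus→Route 6, Brightly→Route 7 = $438k.

Maximum total: $451k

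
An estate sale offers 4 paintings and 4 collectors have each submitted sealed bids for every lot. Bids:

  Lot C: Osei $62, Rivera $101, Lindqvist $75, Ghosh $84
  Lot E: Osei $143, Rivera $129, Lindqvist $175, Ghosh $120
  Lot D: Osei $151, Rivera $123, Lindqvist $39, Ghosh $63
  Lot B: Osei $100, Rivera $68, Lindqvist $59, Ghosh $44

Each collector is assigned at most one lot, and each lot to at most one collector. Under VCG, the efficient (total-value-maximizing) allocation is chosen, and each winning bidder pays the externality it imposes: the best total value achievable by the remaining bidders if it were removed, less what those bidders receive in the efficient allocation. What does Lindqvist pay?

Lindqvist pays $65.

Efficient allocation: Osei→Lot B ($100), Rivera→Lot D ($123), Lindqvist→Lot E ($175), Ghosh→Lot C ($84); total welfare W = $482.
Lindqvist receives Lot E at value $175, so the others get W − 175 = $307.
Without Lindqvist: best allocation of the remaining 3 bidders over all 4 lots is Osei→Lot D ($151), Rivera→Lot C ($101), Ghosh→Lot E ($120), total $372.
VCG payment = (others' best without Lindqvist) − (others' welfare with Lindqvist) = 372 − 307 = $65.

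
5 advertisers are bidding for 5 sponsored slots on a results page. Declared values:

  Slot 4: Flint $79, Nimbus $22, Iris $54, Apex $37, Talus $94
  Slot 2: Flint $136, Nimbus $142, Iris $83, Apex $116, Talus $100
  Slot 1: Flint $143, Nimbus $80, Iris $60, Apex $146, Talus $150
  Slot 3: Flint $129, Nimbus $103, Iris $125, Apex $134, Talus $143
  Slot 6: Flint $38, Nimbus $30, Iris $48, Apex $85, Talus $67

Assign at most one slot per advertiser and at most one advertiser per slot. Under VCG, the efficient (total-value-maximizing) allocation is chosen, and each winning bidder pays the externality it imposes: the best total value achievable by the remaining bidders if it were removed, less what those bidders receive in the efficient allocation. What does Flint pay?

Flint pays $61.

Efficient allocation: Flint→Slot 1 ($143), Nimbus→Slot 2 ($142), Iris→Slot 3 ($125), Apex→Slot 6 ($85), Talus→Slot 4 ($94); total welfare W = $589.
Flint receives Slot 1 at value $143, so the others get W − 143 = $446.
Without Flint: best allocation of the remaining 4 bidders over all 5 slots is Nimbus→Slot 2 ($142), Iris→Slot 3 ($125), Apex→Slot 1 ($146), Talus→Slot 4 ($94), total $507.
VCG payment = (others' best without Flint) − (others' welfare with Flint) = 507 − 446 = $61.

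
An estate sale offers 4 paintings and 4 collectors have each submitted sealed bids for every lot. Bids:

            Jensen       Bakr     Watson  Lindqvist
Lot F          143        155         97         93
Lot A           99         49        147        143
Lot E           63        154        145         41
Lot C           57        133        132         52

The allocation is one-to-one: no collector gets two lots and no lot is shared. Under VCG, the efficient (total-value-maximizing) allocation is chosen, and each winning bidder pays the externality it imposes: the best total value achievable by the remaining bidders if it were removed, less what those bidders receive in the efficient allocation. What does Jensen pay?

Efficient allocation: Jensen→Lot F ($143), Bakr→Lot E ($154), Watson→Lot C ($132), Lindqvist→Lot A ($143); total welfare W = $572.
Jensen receives Lot F at value $143, so the others get W − 143 = $429.
Without Jensen: best allocation of the remaining 3 bidders over all 4 lots is Bakr→Lot F ($155), Watson→Lot E ($145), Lindqvist→Lot A ($143), total $443.
VCG payment = (others' best without Jensen) − (others' welfare with Jensen) = 443 − 429 = $14.

Jensen pays $14.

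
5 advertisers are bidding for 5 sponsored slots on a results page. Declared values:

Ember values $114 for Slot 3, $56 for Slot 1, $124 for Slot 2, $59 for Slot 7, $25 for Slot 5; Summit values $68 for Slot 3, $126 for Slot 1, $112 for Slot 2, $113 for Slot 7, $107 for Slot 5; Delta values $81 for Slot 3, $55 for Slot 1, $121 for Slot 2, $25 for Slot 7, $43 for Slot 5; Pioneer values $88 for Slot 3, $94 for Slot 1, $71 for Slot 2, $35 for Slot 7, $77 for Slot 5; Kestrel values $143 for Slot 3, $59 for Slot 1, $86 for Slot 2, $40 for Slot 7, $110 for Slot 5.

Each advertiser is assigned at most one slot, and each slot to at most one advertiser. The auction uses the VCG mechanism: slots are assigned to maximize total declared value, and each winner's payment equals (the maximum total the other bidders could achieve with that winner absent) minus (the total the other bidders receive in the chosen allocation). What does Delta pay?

Efficient allocation: Ember→Slot 3 ($114), Summit→Slot 7 ($113), Delta→Slot 2 ($121), Pioneer→Slot 1 ($94), Kestrel→Slot 5 ($110); total welfare W = $552.
Delta receives Slot 2 at value $121, so the others get W − 121 = $431.
Without Delta: best allocation of the remaining 4 bidders over all 5 slots is Ember→Slot 2 ($124), Summit→Slot 7 ($113), Pioneer→Slot 1 ($94), Kestrel→Slot 3 ($143), total $474.
VCG payment = (others' best without Delta) − (others' welfare with Delta) = 474 − 431 = $43.

Delta pays $43.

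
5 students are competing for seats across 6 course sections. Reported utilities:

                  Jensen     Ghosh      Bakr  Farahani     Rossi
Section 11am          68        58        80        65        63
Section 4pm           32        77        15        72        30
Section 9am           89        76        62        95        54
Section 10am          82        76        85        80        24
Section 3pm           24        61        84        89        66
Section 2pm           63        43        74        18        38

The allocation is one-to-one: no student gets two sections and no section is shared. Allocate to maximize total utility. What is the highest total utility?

Optimal: Jensen→Section 9am (89 points), Ghosh→Section 4pm (77 points), Bakr→Section 10am (85 points), Farahani→Section 3pm (89 points), Rossi→Section 11am (63 points) — total 89+77+85+89+63 = 403 points.
Column-greedy (each section in turn goes to its best remaining student) gives 400 points, worse by 3.
Next-best assignment: Jensen→Section 10am, Ghosh→Section 4pm, Bakr→Section 3pm, Farahani→Section 9am, Rossi→Section 11am = 401 points.
Swapping Rossi↔Farahani (Rossi→Section 3pm 66 points, Farahani→Section 11am 65 points) loses 21.

Max total: 403 points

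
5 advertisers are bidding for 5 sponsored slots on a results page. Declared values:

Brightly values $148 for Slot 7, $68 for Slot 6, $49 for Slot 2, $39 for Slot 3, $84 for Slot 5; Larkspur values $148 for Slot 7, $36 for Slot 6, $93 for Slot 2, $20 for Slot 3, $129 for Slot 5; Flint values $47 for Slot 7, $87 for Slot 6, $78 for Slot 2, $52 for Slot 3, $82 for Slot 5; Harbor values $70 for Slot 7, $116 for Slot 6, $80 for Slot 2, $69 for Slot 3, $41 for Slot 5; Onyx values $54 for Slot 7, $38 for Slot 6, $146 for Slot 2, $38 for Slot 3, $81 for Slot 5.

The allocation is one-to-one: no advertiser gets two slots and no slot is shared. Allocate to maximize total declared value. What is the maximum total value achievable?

Optimal: Brightly→Slot 7 ($148), Larkspur→Slot 5 ($129), Flint→Slot 3 ($52), Harbor→Slot 6 ($116), Onyx→Slot 2 ($146) — total 148+129+52+116+146 = $591.
Row-greedy (each advertiser in turn takes its best remaining slot) gives $482, worse by 109.

Max total: $591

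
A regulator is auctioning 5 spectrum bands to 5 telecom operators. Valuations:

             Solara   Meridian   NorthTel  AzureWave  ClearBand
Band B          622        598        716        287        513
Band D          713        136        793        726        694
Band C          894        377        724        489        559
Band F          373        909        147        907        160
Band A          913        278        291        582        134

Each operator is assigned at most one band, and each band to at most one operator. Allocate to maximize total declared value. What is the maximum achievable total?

Max total: $3836M

Optimal: Solara→Band A ($913M), Meridian→Band B ($598M), NorthTel→Band C ($724M), AzureWave→Band F ($907M), ClearBand→Band D ($694M) — total 913+598+724+907+694 = $3836M.
Max-entry greedy (repeatedly take the single best remaining cell) gives $3461M, worse by 375.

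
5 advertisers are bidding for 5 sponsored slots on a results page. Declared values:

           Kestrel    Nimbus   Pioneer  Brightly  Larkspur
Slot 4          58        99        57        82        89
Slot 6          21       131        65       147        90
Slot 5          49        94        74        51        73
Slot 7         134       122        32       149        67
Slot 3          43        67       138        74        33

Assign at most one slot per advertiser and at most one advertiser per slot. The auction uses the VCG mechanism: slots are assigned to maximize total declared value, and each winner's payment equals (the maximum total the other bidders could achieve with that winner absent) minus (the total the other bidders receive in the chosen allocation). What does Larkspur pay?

Efficient allocation: Kestrel→Slot 7 ($134), Nimbus→Slot 5 ($94), Pioneer→Slot 3 ($138), Brightly→Slot 6 ($147), Larkspur→Slot 4 ($89); total welfare W = $602.
Larkspur receives Slot 4 at value $89, so the others get W − 89 = $513.
Without Larkspur: best allocation of the remaining 4 bidders over all 5 slots is Kestrel→Slot 7 ($134), Nimbus→Slot 4 ($99), Pioneer→Slot 3 ($138), Brightly→Slot 6 ($147), total $518.
VCG payment = (others' best without Larkspur) − (others' welfare with Larkspur) = 518 − 513 = $5.

Larkspur pays $5.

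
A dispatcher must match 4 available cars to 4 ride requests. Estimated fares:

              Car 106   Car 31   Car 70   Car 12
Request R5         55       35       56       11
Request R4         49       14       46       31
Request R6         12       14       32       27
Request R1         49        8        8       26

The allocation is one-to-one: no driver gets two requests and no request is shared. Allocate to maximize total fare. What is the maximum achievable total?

Optimal: Car 106→Request R1 ($49), Car 31→Request R5 ($35), Car 70→Request R4 ($46), Car 12→Request R6 ($27) — total 49+35+46+27 = $157.
Max-entry greedy (repeatedly take the single best remaining cell) gives $140, worse by 17.

Maximum total: $157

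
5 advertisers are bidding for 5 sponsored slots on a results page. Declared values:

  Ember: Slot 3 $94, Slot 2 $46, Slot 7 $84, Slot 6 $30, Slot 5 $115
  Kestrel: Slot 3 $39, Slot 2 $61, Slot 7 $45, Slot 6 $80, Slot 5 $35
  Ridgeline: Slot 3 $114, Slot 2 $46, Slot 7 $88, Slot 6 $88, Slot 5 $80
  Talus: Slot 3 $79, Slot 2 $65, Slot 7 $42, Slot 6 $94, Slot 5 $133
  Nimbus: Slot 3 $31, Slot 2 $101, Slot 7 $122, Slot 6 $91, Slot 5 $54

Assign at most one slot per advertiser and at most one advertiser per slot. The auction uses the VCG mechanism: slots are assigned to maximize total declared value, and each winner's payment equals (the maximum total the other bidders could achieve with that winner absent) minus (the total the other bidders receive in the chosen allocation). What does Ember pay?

Ember pays $21.

Efficient allocation: Ember→Slot 7 ($84), Kestrel→Slot 6 ($80), Ridgeline→Slot 3 ($114), Talus→Slot 5 ($133), Nimbus→Slot 2 ($101); total welfare W = $512.
Ember receives Slot 7 at value $84, so the others get W − 84 = $428.
Without Ember: best allocation of the remaining 4 bidders over all 5 slots is Kestrel→Slot 6 ($80), Ridgeline→Slot 3 ($114), Talus→Slot 5 ($133), Nimbus→Slot 7 ($122), total $449.
VCG payment = (others' best without Ember) − (others' welfare with Ember) = 449 − 428 = $21.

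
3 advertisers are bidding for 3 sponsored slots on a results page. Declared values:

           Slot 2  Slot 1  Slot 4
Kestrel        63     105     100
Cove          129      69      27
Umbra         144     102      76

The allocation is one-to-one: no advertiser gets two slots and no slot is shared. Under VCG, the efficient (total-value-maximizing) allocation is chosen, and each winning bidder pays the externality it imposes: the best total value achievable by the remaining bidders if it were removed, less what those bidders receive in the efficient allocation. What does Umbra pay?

Umbra pays $5.

Efficient allocation: Kestrel→Slot 4 ($100), Cove→Slot 2 ($129), Umbra→Slot 1 ($102); total welfare W = $331.
Umbra receives Slot 1 at value $102, so the others get W − 102 = $229.
Without Umbra: best allocation of the remaining 2 bidders over all 3 slots is Kestrel→Slot 1 ($105), Cove→Slot 2 ($129), total $234.
VCG payment = (others' best without Umbra) − (others' welfare with Umbra) = 234 − 229 = $5.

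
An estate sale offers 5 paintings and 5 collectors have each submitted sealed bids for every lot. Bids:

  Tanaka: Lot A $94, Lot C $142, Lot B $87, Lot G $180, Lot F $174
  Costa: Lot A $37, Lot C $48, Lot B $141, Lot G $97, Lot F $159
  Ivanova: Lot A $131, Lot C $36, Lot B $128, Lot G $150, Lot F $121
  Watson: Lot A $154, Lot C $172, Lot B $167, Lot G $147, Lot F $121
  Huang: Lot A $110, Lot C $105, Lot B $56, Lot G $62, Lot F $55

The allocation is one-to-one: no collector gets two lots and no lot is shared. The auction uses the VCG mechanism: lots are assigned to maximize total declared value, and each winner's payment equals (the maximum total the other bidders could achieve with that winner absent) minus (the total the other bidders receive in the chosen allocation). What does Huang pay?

Efficient allocation: Tanaka→Lot G ($180), Costa→Lot F ($159), Ivanova→Lot B ($128), Watson→Lot C ($172), Huang→Lot A ($110); total welfare W = $749.
Huang receives Lot A at value $110, so the others get W − 110 = $639.
Without Huang: best allocation of the remaining 4 bidders over all 5 lots is Tanaka→Lot G ($180), Costa→Lot F ($159), Ivanova→Lot A ($131), Watson→Lot C ($172), total $642.
VCG payment = (others' best without Huang) − (others' welfare with Huang) = 642 − 639 = $3.

Huang pays $3.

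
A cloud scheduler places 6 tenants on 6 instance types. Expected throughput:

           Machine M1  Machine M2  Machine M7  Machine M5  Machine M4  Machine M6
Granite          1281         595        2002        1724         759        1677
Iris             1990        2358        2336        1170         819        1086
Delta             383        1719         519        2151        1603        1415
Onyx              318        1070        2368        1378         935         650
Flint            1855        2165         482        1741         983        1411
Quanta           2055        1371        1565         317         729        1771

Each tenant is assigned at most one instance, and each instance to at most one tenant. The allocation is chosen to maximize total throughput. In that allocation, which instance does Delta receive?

Treat this as an assignment problem: match each tenant to one instance.
Optimal: Granite→Machine M6 (1677 ops/s), Iris→Machine M2 (2358 ops/s), Delta→Machine M4 (1603 ops/s), Onyx→Machine M7 (2368 ops/s), Flint→Machine M5 (1741 ops/s), Quanta→Machine M1 (2055 ops/s) — total 1677+2358+1603+2368+1741+2055 = 11802 ops/s.
Row-greedy (each tenant in turn takes its best remaining instance) gives 11072 ops/s, worse by 730.
Every other assignment is strictly worse.
Delta's own top instance is Machine M5 (2151 ops/s), but forcing Delta→Machine M5 and reassigning the rest optimally gives only 11592 ops/s — worse by 210.

Delta receives Machine M4.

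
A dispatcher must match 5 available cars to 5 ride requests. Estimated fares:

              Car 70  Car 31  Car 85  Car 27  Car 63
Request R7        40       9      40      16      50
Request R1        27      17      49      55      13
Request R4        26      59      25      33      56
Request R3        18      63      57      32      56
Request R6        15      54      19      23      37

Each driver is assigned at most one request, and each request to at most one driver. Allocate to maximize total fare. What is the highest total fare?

Maximum total: $262

Treat this as an assignment problem: match each driver to one request.
Optimal: Car 70→Request R7 ($40), Car 31→Request R6 ($54), Car 85→Request R3 ($57), Car 27→Request R1 ($55), Car 63→Request R4 ($56) — total 40+54+57+55+56 = $262.
Column-greedy (each request in turn goes to its best remaining driver) gives $236, worse by 26.
Next-best assignment: Car 70→Request R7, Car 31→Request R4, Car 85→Request R3, Car 27→Request R1, Car 63→Request R6 = $248.
Checked against all permutations: $262 is optimal.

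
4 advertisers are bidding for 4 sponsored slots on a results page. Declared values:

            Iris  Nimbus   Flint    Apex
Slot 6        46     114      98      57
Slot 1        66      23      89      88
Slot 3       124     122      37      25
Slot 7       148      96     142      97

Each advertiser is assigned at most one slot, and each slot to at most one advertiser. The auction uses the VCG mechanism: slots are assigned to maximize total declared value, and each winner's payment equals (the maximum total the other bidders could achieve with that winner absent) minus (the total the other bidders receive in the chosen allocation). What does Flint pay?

Flint pays $32.

Efficient allocation: Iris→Slot 3 ($124), Nimbus→Slot 6 ($114), Flint→Slot 7 ($142), Apex→Slot 1 ($88); total welfare W = $468.
Flint receives Slot 7 at value $142, so the others get W − 142 = $326.
Without Flint: best allocation of the remaining 3 bidders over all 4 slots is Iris→Slot 7 ($148), Nimbus→Slot 3 ($122), Apex→Slot 1 ($88), total $358.
VCG payment = (others' best without Flint) − (others' welfare with Flint) = 358 − 326 = $32.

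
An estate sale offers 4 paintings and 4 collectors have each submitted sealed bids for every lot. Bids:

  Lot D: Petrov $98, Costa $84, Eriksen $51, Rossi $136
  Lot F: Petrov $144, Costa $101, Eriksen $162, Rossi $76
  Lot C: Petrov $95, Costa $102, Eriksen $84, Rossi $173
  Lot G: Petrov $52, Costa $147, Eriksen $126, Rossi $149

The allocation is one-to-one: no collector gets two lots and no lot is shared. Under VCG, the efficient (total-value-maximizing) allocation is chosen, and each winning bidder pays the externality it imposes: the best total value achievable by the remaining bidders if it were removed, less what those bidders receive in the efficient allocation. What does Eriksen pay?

Eriksen pays $46.

Efficient allocation: Petrov→Lot D ($98), Costa→Lot G ($147), Eriksen→Lot F ($162), Rossi→Lot C ($173); total welfare W = $580.
Eriksen receives Lot F at value $162, so the others get W − 162 = $418.
Without Eriksen: best allocation of the remaining 3 bidders over all 4 lots is Petrov→Lot F ($144), Costa→Lot G ($147), Rossi→Lot C ($173), total $464.
VCG payment = (others' best without Eriksen) − (others' welfare with Eriksen) = 464 − 418 = $46.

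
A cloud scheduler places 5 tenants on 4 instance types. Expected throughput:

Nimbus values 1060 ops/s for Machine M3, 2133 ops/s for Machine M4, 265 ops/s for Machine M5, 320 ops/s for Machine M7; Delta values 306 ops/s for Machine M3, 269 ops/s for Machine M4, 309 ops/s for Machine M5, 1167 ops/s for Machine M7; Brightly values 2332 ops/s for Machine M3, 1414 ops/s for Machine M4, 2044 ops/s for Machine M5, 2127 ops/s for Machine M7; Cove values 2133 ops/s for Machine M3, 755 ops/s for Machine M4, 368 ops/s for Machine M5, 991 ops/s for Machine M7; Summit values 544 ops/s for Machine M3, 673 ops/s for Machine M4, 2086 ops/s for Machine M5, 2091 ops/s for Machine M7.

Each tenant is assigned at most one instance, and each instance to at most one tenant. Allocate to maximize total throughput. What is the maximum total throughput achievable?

Treat this as an assignment problem: match each tenant to one instance.
Optimal: Cove→Machine M3 (2133 ops/s), Nimbus→Machine M4 (2133 ops/s), Summit→Machine M5 (2086 ops/s), Brightly→Machine M7 (2127 ops/s) — total 2133+2133+2086+2127 = 8479 ops/s.
Column-greedy (each instance in turn goes to its best remaining tenant) gives 7718 ops/s, worse by 761.
Next-best assignment: Cove→Machine M3, Nimbus→Machine M4, Brightly→Machine M5, Summit→Machine M7 = 8401 ops/s.
Swapping Nimbus↔Brightly (Nimbus→Machine M7 320 ops/s, Brightly→Machine M4 1414 ops/s) loses 2526.
Checked against all permutations: 8479 ops/s is optimal.

Max total: 8479 ops/s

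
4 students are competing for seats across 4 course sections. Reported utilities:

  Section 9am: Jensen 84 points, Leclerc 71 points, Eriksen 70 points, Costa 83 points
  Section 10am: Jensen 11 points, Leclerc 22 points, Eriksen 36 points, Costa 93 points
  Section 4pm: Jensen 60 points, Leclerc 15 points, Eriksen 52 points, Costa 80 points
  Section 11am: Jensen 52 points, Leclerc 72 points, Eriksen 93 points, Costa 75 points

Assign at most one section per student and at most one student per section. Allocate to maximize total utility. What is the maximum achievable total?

Maximum total: 317 points

Optimal: Jensen→Section 4pm (60 points), Leclerc→Section 9am (71 points), Eriksen→Section 11am (93 points), Costa→Section 10am (93 points) — total 60+71+93+93 = 317 points.
Row-greedy (each student in turn takes its best remaining section) gives 301 points, worse by 16.
Next-best assignment: Jensen→Section 9am, Leclerc→Section 11am, Eriksen→Section 4pm, Costa→Section 10am = 301 points.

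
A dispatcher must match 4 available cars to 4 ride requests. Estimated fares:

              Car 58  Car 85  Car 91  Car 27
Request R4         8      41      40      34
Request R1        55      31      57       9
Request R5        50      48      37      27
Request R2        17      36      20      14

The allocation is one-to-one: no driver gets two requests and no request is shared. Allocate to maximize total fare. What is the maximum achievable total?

Maximum total: $177

Optimal: Car 58→Request R5 ($50), Car 85→Request R2 ($36), Car 91→Request R1 ($57), Car 27→Request R4 ($34) — total 50+36+57+34 = $177.
Column-greedy (each request in turn goes to its best remaining driver) gives $162, worse by 15.
Every other assignment is strictly worse.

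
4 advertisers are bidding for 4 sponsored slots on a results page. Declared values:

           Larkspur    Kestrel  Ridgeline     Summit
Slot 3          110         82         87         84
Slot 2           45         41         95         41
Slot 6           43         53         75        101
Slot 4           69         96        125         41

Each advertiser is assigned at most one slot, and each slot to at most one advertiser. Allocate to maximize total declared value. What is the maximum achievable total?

Maximum total: $402

This is a one-to-one assignment (maximum-weight bipartite matching).
Optimal: Larkspur→Slot 3 ($110), Kestrel→Slot 4 ($96), Ridgeline→Slot 2 ($95), Summit→Slot 6 ($101) — total 110+96+95+101 = $402.
Max-entry greedy (repeatedly take the single best remaining cell) gives $377, worse by 25.
Next-best assignment: Larkspur→Slot 3, Kestrel→Slot 2, Ridgeline→Slot 4, Summit→Slot 6 = $377.
Swapping Kestrel↔Summit (Kestrel→Slot 6 $53, Summit→Slot 4 $41) loses 103.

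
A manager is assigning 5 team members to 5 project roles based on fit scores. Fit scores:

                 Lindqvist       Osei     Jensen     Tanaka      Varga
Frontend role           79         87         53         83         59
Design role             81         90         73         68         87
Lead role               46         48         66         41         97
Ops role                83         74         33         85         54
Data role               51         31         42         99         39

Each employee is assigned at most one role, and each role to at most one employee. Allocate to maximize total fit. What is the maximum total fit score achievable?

This is the linear assignment problem.
Optimal: Lindqvist→Ops role (83 pts), Osei→Frontend role (87 pts), Jensen→Design role (73 pts), Tanaka→Data role (99 pts), Varga→Lead role (97 pts) — total 83+87+73+99+97 = 439 pts.
Row-greedy (each employee in turn takes its best remaining role) gives 397 pts, worse by 42.
Next-best assignment: Lindqvist→Frontend role, Osei→Ops role, Jensen→Design role, Tanaka→Data role, Varga→Lead role = 422 pts.
Swapping Jensen↔Lindqvist (Jensen→Ops role 33 pts, Lindqvist→Design role 81 pts) loses 42.

Max total: 439 pts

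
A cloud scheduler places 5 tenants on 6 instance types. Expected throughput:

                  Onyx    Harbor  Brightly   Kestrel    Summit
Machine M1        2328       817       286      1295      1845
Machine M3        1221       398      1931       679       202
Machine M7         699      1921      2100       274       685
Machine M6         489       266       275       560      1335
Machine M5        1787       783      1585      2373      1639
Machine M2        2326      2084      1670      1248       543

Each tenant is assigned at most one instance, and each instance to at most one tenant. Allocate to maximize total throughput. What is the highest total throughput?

Optimal: Onyx→Machine M2 (2326 ops/s), Harbor→Machine M7 (1921 ops/s), Brightly→Machine M3 (1931 ops/s), Kestrel→Machine M5 (2373 ops/s), Summit→Machine M1 (1845 ops/s) — total 2326+1921+1931+2373+1845 = 10396 ops/s.
Max-entry greedy (repeatedly take the single best remaining cell) gives 10220 ops/s, worse by 176.
Next-best assignment: Onyx→Machine M1, Harbor→Machine M2, Brightly→Machine M7, Kestrel→Machine M5, Summit→Machine M6 = 10220 ops/s.
No other one-to-one assignment exceeds 10396 ops/s.

Max total: 10396 ops/s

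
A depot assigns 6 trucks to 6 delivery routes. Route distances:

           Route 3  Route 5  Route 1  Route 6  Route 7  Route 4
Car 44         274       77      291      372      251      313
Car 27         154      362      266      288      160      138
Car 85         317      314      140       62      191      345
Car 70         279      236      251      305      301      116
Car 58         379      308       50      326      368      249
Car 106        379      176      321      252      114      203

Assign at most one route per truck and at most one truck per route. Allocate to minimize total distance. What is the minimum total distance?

Optimal: Car 44→Route 5 (77 km), Car 27→Route 3 (154 km), Car 85→Route 6 (62 km), Car 70→Route 4 (116 km), Car 58→Route 1 (50 km), Car 106→Route 7 (114 km) — total 77+154+62+116+50+114 = 573 km.
Next-best assignment: Car 44→Route 5, Car 27→Route 4, Car 85→Route 6, Car 70→Route 3, Car 58→Route 1, Car 106→Route 7 = 720 km.
Checked against all permutations: 573 km is optimal.

Minimum total: 573 km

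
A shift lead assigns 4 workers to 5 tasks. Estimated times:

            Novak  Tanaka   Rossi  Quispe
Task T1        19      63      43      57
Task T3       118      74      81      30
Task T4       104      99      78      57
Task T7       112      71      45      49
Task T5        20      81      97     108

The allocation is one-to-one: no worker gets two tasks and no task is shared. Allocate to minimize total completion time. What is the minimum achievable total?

Optimal: Novak→Task T5 (20 min), Tanaka→Task T1 (63 min), Rossi→Task T7 (45 min), Quispe→Task T3 (30 min) — total 20+63+45+30 = 158 min.
Min-entry greedy (repeatedly take the single cheapest remaining cell) gives 175 min, worse by 17.
Next-best assignment: Novak→Task T5, Tanaka→Task T7, Rossi→Task T1, Quispe→Task T3 = 164 min.
Swapping Tanaka↔Novak (Tanaka→Task T5 81 min, Novak→Task T1 19 min) adds 17.
Every other assignment is strictly worse.

Minimum total: 158 min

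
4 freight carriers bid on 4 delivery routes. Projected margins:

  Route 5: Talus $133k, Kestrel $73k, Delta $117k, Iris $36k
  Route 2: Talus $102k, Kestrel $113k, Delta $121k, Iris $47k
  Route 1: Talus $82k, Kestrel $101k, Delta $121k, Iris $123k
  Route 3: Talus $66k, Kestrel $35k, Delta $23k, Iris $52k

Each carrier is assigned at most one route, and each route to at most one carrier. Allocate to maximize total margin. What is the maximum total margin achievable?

Maximum total: $419k

This is a one-to-one assignment (maximum-weight bipartite matching).
Optimal: Talus→Route 5 ($133k), Kestrel→Route 2 ($113k), Delta→Route 1 ($121k), Iris→Route 3 ($52k) — total 133+113+121+52 = $419k.
Max-entry greedy (repeatedly take the single best remaining cell) gives $412k, worse by 7.
No other one-to-one assignment exceeds $419k.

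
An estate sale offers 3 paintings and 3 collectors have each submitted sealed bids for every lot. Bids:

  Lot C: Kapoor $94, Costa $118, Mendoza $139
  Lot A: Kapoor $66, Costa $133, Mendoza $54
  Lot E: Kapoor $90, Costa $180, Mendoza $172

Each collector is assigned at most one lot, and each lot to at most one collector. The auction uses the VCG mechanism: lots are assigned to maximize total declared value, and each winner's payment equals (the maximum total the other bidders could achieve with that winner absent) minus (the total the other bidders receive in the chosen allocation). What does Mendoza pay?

Efficient allocation: Kapoor→Lot C ($94), Costa→Lot A ($133), Mendoza→Lot E ($172); total welfare W = $399.
Mendoza receives Lot E at value $172, so the others get W − 172 = $227.
Without Mendoza: best allocation of the remaining 2 bidders over all 3 lots is Kapoor→Lot C ($94), Costa→Lot E ($180), total $274.
VCG payment = (others' best without Mendoza) − (others' welfare with Mendoza) = 274 − 227 = $47.

Mendoza pays $47.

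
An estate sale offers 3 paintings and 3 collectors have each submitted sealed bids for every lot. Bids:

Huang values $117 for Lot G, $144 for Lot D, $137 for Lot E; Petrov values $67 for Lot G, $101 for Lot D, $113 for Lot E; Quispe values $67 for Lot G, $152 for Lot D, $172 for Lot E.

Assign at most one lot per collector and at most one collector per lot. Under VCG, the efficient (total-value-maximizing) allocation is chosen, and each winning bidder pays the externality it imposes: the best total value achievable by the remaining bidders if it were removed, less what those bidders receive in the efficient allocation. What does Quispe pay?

Efficient allocation: Huang→Lot G ($117), Petrov→Lot D ($101), Quispe→Lot E ($172); total welfare W = $390.
Quispe receives Lot E at value $172, so the others get W − 172 = $218.
Without Quispe: best allocation of the remaining 2 bidders over all 3 lots is Huang→Lot D ($144), Petrov→Lot E ($113), total $257.
VCG payment = (others' best without Quispe) − (others' welfare with Quispe) = 257 − 218 = $39.

Quispe pays $39.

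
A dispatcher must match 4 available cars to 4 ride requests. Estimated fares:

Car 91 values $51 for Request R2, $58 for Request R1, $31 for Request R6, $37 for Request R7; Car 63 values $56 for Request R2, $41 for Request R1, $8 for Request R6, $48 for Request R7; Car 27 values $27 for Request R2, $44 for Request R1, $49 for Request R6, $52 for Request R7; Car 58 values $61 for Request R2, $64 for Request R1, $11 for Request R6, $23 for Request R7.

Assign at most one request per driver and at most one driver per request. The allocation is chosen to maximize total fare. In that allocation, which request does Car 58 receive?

Treat this as an assignment problem: match each driver to one request.
Optimal: Car 91→Request R1 ($58), Car 63→Request R7 ($48), Car 27→Request R6 ($49), Car 58→Request R2 ($61) — total 58+48+49+61 = $216.
Row-greedy (each driver in turn takes its best remaining request) gives $177, worse by 39.
Next-best assignment: Car 91→Request R2, Car 63→Request R7, Car 27→Request R6, Car 58→Request R1 = $212.
No other one-to-one assignment exceeds $216.
Car 58's own top request is Request R1 ($64), but forcing Car 58→Request R1 and reassigning the rest optimally gives only $212 — worse by 4.

Car 58 receives Request R2.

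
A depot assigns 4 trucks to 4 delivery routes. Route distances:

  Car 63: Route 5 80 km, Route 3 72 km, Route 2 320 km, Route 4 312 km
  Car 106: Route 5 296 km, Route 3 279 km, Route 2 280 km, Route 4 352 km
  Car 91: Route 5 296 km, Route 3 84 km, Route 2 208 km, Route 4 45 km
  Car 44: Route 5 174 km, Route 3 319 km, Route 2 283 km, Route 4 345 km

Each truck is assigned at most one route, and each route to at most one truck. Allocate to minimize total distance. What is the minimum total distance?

Minimum total: 571 km

Optimal: Car 63→Route 3 (72 km), Car 106→Route 2 (280 km), Car 91→Route 4 (45 km), Car 44→Route 5 (174 km) — total 72+280+45+174 = 571 km.
Column-greedy (each route in turn goes to its cheapest remaining truck) gives 789 km, worse by 218.
Swapping Car 44↔Car 106 (Car 44→Route 2 283 km, Car 106→Route 5 296 km) adds 125.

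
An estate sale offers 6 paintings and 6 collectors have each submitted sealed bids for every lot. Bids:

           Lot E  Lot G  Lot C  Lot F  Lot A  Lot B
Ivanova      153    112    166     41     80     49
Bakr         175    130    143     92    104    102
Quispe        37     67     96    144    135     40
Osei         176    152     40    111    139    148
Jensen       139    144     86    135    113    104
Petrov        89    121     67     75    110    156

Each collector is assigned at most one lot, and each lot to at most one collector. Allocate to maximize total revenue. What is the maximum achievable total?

Maximum total: $924

This is the linear assignment problem.
Optimal: Ivanova→Lot C ($166), Bakr→Lot E ($175), Quispe→Lot F ($144), Osei→Lot A ($139), Jensen→Lot G ($144), Petrov→Lot B ($156) — total 166+175+144+139+144+156 = $924.
Max-entry greedy (repeatedly take the single best remaining cell) gives $890, worse by 34.
No other one-to-one assignment exceeds $924.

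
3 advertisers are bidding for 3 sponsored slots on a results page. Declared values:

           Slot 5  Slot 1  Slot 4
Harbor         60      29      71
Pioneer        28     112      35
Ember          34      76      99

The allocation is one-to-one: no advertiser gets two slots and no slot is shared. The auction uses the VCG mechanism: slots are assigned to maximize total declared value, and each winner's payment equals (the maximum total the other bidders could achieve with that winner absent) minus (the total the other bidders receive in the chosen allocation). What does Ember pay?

Efficient allocation: Harbor→Slot 5 ($60), Pioneer→Slot 1 ($112), Ember→Slot 4 ($99); total welfare W = $271.
Ember receives Slot 4 at value $99, so the others get W − 99 = $172.
Without Ember: best allocation of the remaining 2 bidders over all 3 slots is Harbor→Slot 4 ($71), Pioneer→Slot 1 ($112), total $183.
VCG payment = (others' best without Ember) − (others' welfare with Ember) = 183 − 172 = $11.

Ember pays $11.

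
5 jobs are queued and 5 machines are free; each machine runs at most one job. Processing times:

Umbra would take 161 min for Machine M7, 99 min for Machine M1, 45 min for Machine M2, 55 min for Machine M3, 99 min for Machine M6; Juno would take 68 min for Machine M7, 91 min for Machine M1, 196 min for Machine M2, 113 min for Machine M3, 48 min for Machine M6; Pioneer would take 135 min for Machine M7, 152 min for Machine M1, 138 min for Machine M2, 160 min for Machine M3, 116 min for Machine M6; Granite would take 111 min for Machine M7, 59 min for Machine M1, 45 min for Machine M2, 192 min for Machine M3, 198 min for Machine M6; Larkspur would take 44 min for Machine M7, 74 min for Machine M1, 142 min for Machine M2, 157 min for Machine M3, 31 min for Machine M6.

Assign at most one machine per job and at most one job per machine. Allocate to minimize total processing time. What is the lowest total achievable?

Optimal: Umbra→Machine M3 (55 min), Juno→Machine M6 (48 min), Pioneer→Machine M1 (152 min), Granite→Machine M2 (45 min), Larkspur→Machine M7 (44 min) — total 55+48+152+45+44 = 344 min.
Min-entry greedy (repeatedly take the single cheapest remaining cell) gives 363 min, worse by 19.
Swapping Juno↔Larkspur (Juno→Machine M7 68 min, Larkspur→Machine M6 31 min) adds 7.

Minimum total: 344 min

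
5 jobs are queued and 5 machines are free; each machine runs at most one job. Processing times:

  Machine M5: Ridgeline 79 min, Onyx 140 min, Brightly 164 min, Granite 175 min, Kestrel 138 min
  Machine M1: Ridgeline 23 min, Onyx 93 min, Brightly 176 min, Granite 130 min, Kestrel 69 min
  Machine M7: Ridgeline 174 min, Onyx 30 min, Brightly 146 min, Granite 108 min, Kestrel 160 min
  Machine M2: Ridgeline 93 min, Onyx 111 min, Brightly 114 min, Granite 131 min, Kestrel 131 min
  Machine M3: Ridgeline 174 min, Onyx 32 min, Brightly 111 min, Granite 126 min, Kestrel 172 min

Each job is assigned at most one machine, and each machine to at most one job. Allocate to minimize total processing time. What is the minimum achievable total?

Min total: 402 min

Optimal: Ridgeline→Machine M5 (79 min), Onyx→Machine M3 (32 min), Brightly→Machine M2 (114 min), Granite→Machine M7 (108 min), Kestrel→Machine M1 (69 min) — total 79+32+114+108+69 = 402 min.
Min-entry greedy (repeatedly take the single cheapest remaining cell) gives 433 min, worse by 31.
Next-best assignment: Ridgeline→Machine M1, Onyx→Machine M3, Brightly→Machine M2, Granite→Machine M7, Kestrel→Machine M5 = 415 min.
No other one-to-one assignment undercuts 402 min.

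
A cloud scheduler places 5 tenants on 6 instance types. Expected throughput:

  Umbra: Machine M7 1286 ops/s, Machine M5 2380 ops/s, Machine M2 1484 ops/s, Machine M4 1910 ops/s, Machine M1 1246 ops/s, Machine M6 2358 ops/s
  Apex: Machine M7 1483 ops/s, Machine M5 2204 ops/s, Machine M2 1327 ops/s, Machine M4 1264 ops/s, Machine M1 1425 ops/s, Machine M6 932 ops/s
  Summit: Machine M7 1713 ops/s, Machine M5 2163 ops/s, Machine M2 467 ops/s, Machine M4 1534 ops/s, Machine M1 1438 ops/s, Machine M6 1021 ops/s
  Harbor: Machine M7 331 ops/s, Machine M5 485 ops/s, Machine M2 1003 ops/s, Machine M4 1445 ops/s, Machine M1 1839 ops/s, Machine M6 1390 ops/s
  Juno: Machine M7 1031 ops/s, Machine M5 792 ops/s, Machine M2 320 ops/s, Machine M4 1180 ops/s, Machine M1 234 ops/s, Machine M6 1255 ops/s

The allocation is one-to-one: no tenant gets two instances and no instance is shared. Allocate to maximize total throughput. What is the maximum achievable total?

Maximum total: 9294 ops/s

This is the linear assignment problem.
Optimal: Umbra→Machine M6 (2358 ops/s), Apex→Machine M5 (2204 ops/s), Summit→Machine M7 (1713 ops/s), Harbor→Machine M1 (1839 ops/s), Juno→Machine M4 (1180 ops/s) — total 2358+2204+1713+1839+1180 = 9294 ops/s.
Column-greedy (each instance in turn goes to its best remaining tenant) gives 7099 ops/s, worse by 2195.
Swapping Juno↔Apex (Juno→Machine M5 792 ops/s, Apex→Machine M4 1264 ops/s) loses 1328.
Checked against all permutations: 9294 ops/s is optimal.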